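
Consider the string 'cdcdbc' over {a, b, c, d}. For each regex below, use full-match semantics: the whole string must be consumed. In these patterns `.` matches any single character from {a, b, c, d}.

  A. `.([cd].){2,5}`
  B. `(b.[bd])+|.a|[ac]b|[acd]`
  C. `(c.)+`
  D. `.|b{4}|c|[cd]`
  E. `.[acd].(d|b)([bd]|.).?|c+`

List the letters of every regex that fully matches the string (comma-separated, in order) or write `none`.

E

A → no match
B → no match
C → no match
D → no match
E → match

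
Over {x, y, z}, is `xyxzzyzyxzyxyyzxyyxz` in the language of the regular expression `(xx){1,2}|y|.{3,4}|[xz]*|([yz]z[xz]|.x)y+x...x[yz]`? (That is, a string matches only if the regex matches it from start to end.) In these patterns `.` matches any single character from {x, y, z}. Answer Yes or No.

No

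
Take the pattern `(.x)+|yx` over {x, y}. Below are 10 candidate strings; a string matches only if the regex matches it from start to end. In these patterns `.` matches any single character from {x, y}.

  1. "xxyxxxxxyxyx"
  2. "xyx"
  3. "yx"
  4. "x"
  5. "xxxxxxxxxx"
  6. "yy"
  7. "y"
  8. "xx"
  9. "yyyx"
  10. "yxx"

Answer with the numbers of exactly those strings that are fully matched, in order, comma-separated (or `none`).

1 → match
2 → no match
3 → match
4 → no match
5 → match
6 → no match
7 → no match
8 → match
9 → no match
10 → no match

1, 3, 5, 8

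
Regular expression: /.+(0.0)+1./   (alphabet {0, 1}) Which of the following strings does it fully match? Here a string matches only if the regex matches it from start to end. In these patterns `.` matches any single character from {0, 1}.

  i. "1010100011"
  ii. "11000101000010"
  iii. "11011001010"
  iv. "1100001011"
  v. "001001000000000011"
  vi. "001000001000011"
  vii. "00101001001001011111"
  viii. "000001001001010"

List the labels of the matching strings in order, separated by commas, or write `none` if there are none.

i → match
ii → match
iii → match
iv → match
v → match
vi → match
vii → no match
viii → match

i, ii, iii, iv, v, vi, viii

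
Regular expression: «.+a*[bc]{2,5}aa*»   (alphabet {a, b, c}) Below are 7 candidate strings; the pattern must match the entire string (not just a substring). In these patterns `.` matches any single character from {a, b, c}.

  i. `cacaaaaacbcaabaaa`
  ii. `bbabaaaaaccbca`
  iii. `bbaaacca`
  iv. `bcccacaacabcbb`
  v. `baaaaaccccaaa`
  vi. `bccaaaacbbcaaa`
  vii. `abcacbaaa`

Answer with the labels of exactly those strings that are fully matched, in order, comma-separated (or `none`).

ii, iii, v, vi, vii

i → no match
ii → match
iii. `bbaaacca` → match
iv → no match
v → match
vi → match
vii. `abcacbaaa` → match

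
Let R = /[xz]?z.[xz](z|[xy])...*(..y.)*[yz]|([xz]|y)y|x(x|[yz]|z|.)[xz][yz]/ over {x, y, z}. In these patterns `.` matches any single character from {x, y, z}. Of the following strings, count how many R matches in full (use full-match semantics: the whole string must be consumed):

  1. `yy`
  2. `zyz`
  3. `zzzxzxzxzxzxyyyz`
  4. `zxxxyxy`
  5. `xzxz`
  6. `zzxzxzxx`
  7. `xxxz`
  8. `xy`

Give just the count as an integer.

1 → match
2 → no match
3 → match
4 → match
5 → match
6 → no match
7 → match
8 → match
Total matched: 6

6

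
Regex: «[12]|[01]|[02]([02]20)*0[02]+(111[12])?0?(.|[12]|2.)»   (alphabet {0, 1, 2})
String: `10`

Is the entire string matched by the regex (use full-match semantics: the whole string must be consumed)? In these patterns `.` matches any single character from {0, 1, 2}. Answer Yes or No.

No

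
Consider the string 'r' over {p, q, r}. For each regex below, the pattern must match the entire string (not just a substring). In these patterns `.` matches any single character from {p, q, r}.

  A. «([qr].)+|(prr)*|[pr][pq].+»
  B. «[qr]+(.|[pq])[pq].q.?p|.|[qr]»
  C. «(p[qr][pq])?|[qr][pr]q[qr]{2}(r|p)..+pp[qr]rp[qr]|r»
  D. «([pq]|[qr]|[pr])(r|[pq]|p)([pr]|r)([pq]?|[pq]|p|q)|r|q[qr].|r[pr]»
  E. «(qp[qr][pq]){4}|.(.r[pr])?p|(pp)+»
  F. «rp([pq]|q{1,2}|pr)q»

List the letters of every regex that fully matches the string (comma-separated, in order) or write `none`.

A → no match
B → match
C → match
D → match
E → no match
F → no match — must start with 'rp'

B, C, D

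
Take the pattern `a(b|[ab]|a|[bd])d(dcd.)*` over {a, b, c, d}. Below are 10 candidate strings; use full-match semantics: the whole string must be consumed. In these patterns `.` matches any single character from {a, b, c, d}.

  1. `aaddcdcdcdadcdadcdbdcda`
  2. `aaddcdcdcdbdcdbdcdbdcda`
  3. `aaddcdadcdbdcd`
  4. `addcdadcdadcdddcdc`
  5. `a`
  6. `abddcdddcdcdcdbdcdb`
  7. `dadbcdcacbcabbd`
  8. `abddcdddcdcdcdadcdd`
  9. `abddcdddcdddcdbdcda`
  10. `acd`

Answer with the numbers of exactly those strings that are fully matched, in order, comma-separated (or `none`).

1 → match
2 → match
3 → no match
4 → no match
5 → no match
6 → match
7 → no match — must start with `a`
8 → match
9 → match
10 → no match

1, 2, 6, 8, 9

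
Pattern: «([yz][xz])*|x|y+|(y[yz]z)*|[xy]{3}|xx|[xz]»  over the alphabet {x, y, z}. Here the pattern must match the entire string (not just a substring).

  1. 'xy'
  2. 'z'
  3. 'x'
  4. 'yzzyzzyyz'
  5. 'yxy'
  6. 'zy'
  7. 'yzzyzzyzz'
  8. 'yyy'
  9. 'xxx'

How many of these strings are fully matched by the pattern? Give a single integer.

1 → no match
2 → match
3 → match
4 → match
5 → match
6 → no match
7 → match
8 → match
9 → match
Total matched: 7

7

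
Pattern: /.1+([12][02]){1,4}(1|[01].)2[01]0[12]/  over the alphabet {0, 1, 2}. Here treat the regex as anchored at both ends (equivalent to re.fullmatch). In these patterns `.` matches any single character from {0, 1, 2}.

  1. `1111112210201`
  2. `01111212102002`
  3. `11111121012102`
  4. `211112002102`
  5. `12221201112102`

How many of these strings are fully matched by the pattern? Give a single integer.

3

1 → no match
2 → match
3 → match
4 → match
5 → no match
Total matched: 3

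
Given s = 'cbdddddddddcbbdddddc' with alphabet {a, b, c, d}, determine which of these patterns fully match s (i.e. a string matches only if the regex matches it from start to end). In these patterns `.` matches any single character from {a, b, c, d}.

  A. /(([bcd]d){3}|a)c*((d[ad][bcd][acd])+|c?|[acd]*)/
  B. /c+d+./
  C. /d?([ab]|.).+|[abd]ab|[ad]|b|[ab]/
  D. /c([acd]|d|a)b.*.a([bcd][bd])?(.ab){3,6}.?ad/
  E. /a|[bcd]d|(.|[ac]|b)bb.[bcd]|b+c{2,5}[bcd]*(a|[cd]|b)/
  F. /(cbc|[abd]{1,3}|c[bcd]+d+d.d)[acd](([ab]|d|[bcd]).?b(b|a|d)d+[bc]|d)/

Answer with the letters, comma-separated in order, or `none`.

A → no match
B → no match
C → match
D → no match — must end with 'ad'
E → no match
F → match

C, F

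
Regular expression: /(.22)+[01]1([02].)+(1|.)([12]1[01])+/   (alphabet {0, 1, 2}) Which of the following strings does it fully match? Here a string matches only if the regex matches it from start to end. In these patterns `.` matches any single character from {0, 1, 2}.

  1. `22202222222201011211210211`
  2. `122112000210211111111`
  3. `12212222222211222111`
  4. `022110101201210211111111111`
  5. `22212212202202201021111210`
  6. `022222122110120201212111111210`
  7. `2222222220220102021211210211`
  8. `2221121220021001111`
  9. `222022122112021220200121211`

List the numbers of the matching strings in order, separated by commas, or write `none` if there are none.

1 → match
2 → match
3 → match
4 → match
5 → match
6 → no match
7 → match
8 → match
9 → no match

1, 2, 3, 4, 5, 7, 8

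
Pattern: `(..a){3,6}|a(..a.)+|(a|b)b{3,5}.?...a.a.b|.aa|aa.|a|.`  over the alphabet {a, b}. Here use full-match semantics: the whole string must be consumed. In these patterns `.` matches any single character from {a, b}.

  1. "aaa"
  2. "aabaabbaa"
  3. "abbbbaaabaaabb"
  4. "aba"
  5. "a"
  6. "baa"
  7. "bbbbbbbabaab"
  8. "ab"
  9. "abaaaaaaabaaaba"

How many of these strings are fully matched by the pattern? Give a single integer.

1 → match
2 → match
3 → match
4 → no match
5 → match
6 → match
7 → match
8 → no match
9 → match
Total matched: 7

7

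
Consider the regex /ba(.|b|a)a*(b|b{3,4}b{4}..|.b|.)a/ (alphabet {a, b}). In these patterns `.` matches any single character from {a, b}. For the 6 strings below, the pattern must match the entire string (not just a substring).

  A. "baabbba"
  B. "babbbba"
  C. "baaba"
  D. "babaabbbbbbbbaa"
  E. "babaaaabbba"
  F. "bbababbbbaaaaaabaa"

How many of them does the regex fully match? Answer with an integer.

A. "baabbba" → no match
B. "babbbba" → no match
C. "baaba" → match
D → match
E. "babaaaabbba" → no match
F → no match — must start with "ba"
Total matched: 2

2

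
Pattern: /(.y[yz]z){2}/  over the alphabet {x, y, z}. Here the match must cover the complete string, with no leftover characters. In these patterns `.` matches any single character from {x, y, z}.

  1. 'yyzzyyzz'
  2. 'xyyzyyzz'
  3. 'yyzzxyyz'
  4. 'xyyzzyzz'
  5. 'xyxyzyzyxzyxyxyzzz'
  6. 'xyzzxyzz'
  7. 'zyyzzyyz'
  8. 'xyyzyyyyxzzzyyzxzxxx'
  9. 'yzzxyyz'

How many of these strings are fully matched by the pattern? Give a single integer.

1. 'yyzzyyzz' → match
2. 'xyyzyyzz' → match
3. 'yyzzxyyz' → match
4. 'xyyzzyzz' → match
5 → no match
6. 'xyzzxyzz' → match
7. 'zyyzzyyz' → match
8 → no match — must end with 'z'
9. 'yzzxyyz' → no match
Total matched: 6

6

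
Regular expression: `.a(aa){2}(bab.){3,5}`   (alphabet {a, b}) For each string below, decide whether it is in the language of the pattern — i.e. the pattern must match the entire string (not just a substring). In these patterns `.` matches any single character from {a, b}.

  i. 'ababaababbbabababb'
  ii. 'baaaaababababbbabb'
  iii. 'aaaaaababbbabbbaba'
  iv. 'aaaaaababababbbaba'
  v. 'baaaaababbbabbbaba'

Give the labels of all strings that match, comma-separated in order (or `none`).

ii, iii, iv, v

i → no match
ii → match
iii → match
iv → match
v → match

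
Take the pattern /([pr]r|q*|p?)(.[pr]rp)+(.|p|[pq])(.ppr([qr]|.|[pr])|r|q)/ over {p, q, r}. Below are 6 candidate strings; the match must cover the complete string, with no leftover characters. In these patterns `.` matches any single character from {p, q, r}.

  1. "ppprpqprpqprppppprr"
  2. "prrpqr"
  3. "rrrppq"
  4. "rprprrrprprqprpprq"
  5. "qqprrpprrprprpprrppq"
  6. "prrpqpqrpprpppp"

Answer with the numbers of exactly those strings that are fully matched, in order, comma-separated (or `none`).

1 → match
2 → match
3 → match
4 → no match
5 → match
6 → no match

1, 2, 3, 5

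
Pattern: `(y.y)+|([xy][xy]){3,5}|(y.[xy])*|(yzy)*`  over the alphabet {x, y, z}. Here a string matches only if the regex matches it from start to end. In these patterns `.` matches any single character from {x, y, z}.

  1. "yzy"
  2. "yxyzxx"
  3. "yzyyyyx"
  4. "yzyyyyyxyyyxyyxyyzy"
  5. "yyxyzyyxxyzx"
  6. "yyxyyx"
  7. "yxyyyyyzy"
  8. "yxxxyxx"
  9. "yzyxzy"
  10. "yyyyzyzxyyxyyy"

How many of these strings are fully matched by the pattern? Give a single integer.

4

1 → match
2 → no match
3 → no match
4 → no match
5 → match
6 → match
7 → match
8 → no match
9 → no match
10 → no match
Total matched: 4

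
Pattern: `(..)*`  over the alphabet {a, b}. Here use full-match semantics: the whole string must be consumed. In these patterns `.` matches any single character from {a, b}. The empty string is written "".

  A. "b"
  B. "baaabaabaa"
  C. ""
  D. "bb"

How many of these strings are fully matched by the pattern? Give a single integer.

A → no match
B → match
C → match
D → match
Total matched: 3

3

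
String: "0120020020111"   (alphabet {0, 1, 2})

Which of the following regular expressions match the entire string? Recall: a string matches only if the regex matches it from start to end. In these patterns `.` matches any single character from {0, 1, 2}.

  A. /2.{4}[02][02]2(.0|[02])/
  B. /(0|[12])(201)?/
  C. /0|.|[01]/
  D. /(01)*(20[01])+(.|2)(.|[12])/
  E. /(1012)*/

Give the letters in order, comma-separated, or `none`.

D

A → no match — must start with "2"
B → no match
C → no match
D → match
E → no match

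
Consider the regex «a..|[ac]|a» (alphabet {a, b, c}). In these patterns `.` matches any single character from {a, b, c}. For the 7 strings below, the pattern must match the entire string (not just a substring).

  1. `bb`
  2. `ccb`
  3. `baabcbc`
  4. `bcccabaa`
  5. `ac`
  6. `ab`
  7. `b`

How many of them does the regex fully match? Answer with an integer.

0

1 → no match
2 → no match
3 → no match
4 → no match
5 → no match
6 → no match
7 → no match
Total matched: 0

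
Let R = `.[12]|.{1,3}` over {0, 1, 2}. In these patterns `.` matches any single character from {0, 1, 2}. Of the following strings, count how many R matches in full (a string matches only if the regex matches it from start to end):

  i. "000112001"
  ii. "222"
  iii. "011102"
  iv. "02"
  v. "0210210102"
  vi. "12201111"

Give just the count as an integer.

2

i → no match
ii → match
iii → no match
iv → match
v → no match
vi → no match
Total matched: 2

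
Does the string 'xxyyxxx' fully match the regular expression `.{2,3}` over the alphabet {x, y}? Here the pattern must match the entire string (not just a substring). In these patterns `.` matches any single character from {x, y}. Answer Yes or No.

No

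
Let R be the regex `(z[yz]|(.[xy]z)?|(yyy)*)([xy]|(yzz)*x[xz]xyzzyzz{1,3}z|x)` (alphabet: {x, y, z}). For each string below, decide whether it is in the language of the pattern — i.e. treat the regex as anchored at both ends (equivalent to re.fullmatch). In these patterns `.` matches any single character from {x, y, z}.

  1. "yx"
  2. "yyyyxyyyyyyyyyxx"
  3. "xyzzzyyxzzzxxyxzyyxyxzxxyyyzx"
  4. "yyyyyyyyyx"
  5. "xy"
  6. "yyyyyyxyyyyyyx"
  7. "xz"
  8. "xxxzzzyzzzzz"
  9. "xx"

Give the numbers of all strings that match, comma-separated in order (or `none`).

4

1. "yx" → no match
2 → no match
3 → no match
4. "yyyyyyyyyx" → match
5. "xy" → no match
6 → no match
7. "xz" → no match
8. "xxxzzzyzzzzz" → no match
9. "xx" → no match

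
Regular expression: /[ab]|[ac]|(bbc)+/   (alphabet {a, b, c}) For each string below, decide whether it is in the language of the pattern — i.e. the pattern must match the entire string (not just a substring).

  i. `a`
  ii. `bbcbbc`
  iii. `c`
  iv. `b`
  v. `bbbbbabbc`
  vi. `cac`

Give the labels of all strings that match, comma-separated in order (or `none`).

i, ii, iii, iv

i → match
ii → match
iii → match
iv → match
v → no match
vi → no match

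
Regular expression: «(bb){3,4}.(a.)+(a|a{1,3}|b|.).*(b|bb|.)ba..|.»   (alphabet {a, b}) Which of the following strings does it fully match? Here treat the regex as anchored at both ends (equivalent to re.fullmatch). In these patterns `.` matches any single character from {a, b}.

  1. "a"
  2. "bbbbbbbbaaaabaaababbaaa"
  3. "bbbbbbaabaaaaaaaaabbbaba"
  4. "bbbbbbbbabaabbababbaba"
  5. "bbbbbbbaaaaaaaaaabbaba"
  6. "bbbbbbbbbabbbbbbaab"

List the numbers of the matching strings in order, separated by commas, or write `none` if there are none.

1, 2, 3, 5, 6

1 → match
2 → match
3 → match
4 → no match
5 → match
6 → match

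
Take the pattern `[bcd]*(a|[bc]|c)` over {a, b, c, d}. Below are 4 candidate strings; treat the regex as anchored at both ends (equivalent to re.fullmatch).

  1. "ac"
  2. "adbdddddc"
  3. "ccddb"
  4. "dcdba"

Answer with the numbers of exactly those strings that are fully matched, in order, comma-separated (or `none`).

1 → no match
2 → no match
3 → match
4 → match

3, 4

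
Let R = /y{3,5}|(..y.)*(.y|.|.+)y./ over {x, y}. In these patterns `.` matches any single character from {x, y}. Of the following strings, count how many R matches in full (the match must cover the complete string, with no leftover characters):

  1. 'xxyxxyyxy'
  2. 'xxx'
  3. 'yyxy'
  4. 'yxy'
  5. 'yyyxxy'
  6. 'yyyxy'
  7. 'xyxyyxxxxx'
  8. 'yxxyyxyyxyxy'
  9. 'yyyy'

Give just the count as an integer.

1

1 → no match
2 → no match
3 → no match
4 → no match
5 → no match
6 → no match
7 → no match
8 → no match
9 → match
Total matched: 1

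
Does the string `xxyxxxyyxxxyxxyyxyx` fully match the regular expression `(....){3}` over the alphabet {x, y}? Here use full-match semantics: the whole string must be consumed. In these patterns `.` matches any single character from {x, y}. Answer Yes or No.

No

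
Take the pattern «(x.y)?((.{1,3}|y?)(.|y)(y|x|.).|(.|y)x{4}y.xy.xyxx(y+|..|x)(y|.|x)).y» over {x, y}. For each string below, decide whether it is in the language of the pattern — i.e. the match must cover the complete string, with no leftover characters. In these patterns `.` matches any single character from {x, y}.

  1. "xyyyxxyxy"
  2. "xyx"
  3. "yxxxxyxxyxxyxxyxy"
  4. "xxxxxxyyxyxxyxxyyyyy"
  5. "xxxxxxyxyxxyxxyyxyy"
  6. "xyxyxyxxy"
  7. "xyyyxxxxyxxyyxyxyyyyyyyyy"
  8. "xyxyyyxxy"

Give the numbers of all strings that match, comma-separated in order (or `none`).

1

1 → match
2 → no match — must end with "y"
3 → no match
4 → no match
5 → no match
6 → no match
7 → no match
8 → no match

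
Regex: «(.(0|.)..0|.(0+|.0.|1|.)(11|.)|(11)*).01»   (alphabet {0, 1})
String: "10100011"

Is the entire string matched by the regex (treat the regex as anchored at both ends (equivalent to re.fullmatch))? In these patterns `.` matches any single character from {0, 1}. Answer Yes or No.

Every match must end with "01", but "10100011" does not.

No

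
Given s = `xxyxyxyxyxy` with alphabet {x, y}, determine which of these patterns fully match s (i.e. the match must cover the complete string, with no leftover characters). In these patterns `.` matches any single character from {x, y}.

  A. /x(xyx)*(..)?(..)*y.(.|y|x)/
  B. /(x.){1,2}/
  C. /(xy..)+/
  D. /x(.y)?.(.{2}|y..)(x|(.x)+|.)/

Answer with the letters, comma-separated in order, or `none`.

A

A → match
B → no match
C → no match — must start with `xy`
D → no match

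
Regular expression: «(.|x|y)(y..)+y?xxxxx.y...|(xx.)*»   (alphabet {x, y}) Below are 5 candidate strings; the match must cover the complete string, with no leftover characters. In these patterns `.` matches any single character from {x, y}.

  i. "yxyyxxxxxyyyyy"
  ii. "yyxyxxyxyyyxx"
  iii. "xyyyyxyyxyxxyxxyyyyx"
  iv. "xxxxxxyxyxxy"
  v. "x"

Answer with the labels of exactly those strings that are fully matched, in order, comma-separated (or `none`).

i → no match
ii → no match
iii → no match
iv → no match
v → no match

none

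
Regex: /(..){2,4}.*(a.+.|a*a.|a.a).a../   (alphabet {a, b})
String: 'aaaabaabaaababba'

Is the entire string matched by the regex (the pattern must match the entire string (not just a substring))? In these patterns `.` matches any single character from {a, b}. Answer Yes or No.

No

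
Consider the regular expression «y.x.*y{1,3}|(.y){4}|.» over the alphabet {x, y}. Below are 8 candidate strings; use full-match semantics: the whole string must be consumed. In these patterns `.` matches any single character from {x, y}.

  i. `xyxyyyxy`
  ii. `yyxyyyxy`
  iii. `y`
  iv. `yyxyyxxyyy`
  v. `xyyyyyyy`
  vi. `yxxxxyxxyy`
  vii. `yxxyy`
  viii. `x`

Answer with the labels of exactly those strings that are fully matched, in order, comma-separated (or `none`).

i → match
ii → match
iii → match
iv → match
v → match
vi → match
vii → match
viii → match

i, ii, iii, iv, v, vi, vii, viii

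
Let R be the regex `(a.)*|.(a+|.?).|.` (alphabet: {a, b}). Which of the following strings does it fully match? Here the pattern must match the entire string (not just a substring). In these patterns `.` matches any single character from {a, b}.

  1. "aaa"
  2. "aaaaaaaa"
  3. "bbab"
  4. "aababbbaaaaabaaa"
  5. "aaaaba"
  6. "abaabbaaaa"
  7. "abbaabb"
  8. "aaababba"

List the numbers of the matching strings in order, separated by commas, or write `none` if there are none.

1, 2

1 → match
2 → match
3 → no match
4 → no match
5 → no match
6 → no match
7 → no match
8 → no match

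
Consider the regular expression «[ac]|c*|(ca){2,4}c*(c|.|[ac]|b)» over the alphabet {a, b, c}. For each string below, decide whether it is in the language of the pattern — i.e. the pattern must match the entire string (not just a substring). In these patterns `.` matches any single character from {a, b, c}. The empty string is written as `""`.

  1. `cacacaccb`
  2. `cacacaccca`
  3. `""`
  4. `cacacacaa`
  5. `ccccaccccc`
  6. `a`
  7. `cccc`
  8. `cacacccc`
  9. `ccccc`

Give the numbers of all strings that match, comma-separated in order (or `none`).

1. `cacacaccb` → match
2. `cacacaccca` → match
3. `""` → match
4. `cacacacaa` → match
5. `ccccaccccc` → no match
6. `a` → match
7. `cccc` → match
8. `cacacccc` → match
9. `ccccc` → match

1, 2, 3, 4, 6, 7, 8, 9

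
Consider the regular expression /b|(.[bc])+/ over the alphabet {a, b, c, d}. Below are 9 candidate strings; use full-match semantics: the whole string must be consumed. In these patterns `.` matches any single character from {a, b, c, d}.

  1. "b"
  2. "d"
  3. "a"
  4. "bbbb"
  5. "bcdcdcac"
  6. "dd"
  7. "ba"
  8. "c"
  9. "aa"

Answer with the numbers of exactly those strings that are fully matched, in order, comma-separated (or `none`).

1, 4, 5

1 → match
2 → no match
3 → no match
4 → match
5 → match
6 → no match
7 → no match
8 → no match
9 → no match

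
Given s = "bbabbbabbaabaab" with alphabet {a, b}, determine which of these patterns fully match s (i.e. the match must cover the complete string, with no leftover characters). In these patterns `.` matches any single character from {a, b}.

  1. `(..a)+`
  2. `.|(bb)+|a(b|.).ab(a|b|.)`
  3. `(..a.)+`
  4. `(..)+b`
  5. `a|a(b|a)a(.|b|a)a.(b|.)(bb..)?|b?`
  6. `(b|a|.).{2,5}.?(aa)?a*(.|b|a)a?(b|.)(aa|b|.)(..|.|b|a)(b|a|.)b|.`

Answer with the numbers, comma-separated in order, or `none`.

1 → no match — must end with "a"
2 → no match
3 → no match
4 → match
5 → no match
6 → match

4, 6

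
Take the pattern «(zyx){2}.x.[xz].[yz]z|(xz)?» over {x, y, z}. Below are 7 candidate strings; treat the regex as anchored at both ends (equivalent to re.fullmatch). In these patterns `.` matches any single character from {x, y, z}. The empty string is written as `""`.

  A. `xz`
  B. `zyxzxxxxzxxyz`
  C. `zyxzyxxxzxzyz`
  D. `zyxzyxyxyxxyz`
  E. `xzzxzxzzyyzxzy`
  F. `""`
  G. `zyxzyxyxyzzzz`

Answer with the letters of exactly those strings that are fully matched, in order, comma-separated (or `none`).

A. `xz` → match
B → no match
C → match
D → match
E → no match
F. `""` → match
G → match

A, C, D, F, G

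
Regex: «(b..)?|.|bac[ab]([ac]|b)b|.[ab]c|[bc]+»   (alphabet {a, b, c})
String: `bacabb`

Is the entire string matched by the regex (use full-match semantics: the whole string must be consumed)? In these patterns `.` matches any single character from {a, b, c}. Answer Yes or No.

Yes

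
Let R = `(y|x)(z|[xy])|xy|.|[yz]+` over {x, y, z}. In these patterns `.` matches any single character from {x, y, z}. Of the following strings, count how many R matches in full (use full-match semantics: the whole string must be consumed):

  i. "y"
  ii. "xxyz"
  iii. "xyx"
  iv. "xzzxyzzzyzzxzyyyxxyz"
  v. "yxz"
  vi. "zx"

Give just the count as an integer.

1

i. "y" → match
ii. "xxyz" → no match
iii. "xyx" → no match
iv → no match
v. "yxz" → no match
vi. "zx" → no match
Total matched: 1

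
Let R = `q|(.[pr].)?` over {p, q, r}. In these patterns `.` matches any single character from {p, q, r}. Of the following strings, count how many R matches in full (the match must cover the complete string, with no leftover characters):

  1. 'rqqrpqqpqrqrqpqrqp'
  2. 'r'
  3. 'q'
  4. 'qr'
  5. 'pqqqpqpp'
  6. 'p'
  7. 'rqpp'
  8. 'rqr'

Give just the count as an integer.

1

1 → no match
2 → no match
3 → match
4 → no match
5 → no match
6 → no match
7 → no match
8 → no match
Total matched: 1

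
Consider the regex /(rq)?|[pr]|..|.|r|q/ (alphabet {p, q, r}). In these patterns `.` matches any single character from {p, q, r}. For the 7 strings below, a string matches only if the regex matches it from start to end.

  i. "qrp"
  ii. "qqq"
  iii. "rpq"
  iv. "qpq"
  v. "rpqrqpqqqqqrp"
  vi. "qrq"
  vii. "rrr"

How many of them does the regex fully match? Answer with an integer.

0

i → no match
ii → no match
iii → no match
iv → no match
v → no match
vi → no match
vii → no match
Total matched: 0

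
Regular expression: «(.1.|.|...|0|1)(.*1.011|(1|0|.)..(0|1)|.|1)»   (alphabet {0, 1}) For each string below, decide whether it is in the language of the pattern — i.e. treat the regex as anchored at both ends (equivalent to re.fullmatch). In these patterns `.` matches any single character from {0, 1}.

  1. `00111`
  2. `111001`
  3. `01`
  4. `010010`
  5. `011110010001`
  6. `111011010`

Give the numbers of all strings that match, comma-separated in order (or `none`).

1 → match
2 → no match
3 → match
4 → no match
5 → no match
6 → no match

1, 3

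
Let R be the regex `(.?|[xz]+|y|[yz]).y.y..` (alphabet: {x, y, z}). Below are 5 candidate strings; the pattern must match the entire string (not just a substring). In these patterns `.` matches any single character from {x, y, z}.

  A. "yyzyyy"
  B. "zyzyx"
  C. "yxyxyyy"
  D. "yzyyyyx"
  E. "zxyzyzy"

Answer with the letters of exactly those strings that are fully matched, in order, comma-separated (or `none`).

A, C, D, E

A → match
B → no match
C → match
D → match
E → match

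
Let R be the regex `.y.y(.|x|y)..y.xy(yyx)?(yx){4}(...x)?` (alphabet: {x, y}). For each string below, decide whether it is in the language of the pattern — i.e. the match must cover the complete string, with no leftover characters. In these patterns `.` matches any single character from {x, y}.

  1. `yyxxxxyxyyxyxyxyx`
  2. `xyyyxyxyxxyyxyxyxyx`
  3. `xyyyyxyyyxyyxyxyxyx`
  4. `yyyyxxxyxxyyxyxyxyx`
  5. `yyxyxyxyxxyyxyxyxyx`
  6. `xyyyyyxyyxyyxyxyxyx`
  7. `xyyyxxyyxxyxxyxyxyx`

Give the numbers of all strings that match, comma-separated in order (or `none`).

1 → no match
2 → match
3 → match
4 → match
5 → match
6 → match
7 → no match

2, 3, 4, 5, 6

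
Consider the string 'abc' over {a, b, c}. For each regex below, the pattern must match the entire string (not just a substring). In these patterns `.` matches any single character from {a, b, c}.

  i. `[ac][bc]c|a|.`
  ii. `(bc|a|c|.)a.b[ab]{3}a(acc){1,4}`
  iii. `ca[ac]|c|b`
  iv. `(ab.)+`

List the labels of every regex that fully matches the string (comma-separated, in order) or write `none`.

i → match
ii → no match — must end with 'acc'
iii → no match
iv → match

i, iv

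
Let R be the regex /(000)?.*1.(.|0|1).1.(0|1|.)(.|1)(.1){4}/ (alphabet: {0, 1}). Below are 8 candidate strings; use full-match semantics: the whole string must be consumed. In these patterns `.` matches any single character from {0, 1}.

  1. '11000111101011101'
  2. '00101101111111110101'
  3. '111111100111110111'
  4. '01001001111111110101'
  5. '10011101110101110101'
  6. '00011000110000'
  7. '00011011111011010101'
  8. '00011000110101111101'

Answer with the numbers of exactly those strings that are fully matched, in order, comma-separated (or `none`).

1, 2, 3, 4, 5, 7, 8

1 → match
2 → match
3 → match
4 → match
5 → match
6 → no match — must end with '1'
7 → match
8 → match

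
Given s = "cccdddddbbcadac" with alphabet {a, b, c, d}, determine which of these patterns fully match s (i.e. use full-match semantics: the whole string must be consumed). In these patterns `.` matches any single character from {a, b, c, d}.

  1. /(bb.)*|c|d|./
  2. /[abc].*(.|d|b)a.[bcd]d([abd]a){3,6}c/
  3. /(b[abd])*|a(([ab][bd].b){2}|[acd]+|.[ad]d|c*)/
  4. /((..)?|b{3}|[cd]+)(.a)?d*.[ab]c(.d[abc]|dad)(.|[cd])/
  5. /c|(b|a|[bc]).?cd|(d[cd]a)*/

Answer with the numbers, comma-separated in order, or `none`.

4

1 → no match
2 → no match
3 → no match
4 → match
5 → no match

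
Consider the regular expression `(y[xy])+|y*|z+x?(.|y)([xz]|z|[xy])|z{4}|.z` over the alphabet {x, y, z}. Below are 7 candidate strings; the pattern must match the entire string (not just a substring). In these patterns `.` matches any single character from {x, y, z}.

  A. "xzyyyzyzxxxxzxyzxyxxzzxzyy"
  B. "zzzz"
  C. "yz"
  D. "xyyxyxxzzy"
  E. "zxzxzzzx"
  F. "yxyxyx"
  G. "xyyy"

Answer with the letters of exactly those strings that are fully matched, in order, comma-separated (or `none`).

A → no match
B → match
C → match
D → no match
E → no match
F → match
G → no match

B, C, F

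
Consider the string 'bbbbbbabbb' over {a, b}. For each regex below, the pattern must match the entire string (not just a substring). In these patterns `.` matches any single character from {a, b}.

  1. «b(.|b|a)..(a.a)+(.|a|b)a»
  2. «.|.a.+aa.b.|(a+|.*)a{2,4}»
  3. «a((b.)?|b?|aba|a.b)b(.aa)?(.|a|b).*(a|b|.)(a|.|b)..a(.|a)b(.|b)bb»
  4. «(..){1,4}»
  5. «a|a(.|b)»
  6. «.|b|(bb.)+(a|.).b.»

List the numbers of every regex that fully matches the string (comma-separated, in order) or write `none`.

1 → no match — must end with 'a'
2 → no match
3 → no match — must start with 'a'
4 → no match
5 → no match — must start with 'a'
6 → match

6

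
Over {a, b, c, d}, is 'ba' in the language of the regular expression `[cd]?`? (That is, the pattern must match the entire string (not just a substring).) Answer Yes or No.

No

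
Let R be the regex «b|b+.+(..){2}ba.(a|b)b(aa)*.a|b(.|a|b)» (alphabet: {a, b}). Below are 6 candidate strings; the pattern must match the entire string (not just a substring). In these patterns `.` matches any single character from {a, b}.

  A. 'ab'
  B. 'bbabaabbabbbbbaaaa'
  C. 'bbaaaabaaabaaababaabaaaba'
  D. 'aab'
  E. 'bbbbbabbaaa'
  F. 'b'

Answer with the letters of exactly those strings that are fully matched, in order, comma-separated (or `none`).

F

A → no match — must start with 'b'
B → no match
C → no match
D → no match — must start with 'b'
E → no match
F → match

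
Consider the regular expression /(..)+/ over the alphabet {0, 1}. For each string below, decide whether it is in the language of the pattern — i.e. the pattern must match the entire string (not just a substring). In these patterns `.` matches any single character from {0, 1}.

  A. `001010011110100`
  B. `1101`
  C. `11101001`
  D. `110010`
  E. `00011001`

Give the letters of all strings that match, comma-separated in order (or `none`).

A → no match
B → match
C → match
D → match
E → match

B, C, D, E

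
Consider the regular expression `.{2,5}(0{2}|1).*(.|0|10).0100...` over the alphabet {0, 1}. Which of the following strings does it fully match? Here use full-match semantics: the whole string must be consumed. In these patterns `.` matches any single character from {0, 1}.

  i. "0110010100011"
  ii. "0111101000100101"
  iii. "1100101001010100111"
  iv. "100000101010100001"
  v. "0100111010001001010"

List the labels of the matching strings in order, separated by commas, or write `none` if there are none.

i → match
ii → match
iii → match
iv → match
v → no match

i, ii, iii, iv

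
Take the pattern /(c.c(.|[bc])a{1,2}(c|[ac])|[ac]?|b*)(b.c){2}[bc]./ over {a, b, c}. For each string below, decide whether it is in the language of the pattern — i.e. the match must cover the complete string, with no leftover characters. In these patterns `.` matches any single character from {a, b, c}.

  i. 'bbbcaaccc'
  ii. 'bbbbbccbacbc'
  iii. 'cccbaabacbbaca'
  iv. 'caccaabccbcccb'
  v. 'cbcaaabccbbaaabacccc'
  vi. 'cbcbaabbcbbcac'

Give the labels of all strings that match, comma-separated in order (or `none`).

ii, iv

i → no match
ii → match
iii → no match
iv → match
v → no match
vi → no match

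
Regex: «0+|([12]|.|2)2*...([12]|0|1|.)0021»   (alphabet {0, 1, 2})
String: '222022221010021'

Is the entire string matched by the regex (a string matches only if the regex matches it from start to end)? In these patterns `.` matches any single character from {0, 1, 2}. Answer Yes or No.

No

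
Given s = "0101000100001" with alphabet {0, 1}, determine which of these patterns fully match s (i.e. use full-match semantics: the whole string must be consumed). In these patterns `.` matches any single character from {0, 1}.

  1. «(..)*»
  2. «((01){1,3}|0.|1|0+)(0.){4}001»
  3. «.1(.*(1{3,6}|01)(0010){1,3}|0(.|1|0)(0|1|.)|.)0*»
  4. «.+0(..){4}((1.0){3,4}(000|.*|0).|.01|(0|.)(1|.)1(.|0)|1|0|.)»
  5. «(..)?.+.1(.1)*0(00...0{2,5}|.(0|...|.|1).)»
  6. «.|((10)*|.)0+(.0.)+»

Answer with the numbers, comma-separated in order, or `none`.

2, 6

1 → no match
2 → match
3 → no match
4 → no match
5 → no match
6 → match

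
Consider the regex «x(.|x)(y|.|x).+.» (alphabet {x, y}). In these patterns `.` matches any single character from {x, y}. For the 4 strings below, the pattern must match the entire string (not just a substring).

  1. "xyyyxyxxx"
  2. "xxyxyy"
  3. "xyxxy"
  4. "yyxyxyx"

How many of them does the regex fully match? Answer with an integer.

1. "xyyyxyxxx" → match
2. "xxyxyy" → match
3. "xyxxy" → match
4. "yyxyxyx" → no match — must start with "x"
Total matched: 3

3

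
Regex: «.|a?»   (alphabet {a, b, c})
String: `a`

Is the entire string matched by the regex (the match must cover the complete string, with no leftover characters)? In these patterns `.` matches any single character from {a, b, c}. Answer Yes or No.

Yes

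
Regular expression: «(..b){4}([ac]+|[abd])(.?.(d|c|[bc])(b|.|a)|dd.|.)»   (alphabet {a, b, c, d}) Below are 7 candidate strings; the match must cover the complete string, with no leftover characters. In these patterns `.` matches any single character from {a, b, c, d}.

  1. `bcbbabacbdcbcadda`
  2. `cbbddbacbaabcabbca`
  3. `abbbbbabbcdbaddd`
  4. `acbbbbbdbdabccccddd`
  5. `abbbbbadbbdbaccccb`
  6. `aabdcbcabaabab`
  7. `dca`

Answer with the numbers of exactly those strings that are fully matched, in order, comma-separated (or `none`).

1, 2, 3, 4, 5, 6

1 → match
2 → match
3 → match
4 → match
5 → match
6 → match
7. `dca` → no match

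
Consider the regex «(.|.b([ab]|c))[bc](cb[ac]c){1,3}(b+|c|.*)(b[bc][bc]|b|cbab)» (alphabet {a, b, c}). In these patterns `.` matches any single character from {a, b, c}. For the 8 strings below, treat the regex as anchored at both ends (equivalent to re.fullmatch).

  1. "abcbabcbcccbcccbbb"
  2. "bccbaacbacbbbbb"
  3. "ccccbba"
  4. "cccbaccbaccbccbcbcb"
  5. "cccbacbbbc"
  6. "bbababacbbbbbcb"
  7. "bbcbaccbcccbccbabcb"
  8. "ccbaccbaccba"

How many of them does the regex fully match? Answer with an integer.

3

1 → no match
2 → no match
3. "ccccbba" → no match
4 → match
5. "cccbacbbbc" → match
6 → no match
7 → match
8. "ccbaccbaccba" → no match
Total matched: 3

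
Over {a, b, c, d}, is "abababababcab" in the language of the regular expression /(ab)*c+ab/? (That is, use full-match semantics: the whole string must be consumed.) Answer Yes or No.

Yes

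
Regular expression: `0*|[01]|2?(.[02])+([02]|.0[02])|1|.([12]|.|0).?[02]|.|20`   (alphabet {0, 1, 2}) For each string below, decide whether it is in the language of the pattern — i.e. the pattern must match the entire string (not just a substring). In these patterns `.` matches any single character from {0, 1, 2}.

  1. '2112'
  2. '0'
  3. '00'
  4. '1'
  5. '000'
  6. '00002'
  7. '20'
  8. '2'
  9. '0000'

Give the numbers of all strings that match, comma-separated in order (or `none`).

1. '2112' → match
2. '0' → match
3. '00' → match
4. '1' → match
5. '000' → match
6. '00002' → match
7. '20' → match
8. '2' → match
9. '0000' → match

1, 2, 3, 4, 5, 6, 7, 8, 9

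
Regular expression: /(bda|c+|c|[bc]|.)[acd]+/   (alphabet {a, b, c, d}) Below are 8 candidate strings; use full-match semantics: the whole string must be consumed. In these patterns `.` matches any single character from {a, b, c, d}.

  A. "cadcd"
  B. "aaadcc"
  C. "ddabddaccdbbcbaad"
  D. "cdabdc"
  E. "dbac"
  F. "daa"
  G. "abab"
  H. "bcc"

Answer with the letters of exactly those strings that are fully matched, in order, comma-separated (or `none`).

A, B, F, H

A → match
B → match
C → no match
D → no match
E → no match
F → match
G → no match
H → match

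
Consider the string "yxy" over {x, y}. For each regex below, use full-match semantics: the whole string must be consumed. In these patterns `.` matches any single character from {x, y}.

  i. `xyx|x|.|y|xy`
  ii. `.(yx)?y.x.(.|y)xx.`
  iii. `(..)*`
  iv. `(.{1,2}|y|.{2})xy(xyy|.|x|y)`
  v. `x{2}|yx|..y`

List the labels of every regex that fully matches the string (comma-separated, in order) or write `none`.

v

i → no match
ii → no match
iii → no match
iv → no match
v → match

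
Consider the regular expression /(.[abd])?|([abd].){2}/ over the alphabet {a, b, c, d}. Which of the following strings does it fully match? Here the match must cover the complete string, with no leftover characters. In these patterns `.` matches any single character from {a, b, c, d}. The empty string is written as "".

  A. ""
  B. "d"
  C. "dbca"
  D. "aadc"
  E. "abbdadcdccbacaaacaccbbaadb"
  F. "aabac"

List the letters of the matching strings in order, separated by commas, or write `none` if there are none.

A, D

A → match
B → no match
C → no match
D → match
E → no match
F → no match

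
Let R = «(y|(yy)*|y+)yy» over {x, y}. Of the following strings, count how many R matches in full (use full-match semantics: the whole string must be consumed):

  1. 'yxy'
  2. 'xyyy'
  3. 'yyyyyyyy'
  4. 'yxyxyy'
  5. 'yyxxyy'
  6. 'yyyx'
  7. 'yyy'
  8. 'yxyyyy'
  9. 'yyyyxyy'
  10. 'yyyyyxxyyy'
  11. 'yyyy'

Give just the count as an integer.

1 → no match — must end with 'yy'
2 → no match
3 → match
4 → no match
5 → no match
6 → no match — must end with 'yy'
7 → match
8 → no match
9 → no match
10 → no match
11 → match
Total matched: 3

3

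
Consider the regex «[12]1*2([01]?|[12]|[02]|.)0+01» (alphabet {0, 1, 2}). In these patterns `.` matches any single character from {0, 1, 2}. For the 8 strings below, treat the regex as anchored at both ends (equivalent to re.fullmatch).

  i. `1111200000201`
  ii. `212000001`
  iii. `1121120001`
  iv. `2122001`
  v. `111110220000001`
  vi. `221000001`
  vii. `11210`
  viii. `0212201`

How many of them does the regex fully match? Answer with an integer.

i → no match — must end with `001`
ii → match
iii → no match
iv → match
v → no match
vi → match
vii → no match — must end with `001`
viii → no match — must end with `001`
Total matched: 3

3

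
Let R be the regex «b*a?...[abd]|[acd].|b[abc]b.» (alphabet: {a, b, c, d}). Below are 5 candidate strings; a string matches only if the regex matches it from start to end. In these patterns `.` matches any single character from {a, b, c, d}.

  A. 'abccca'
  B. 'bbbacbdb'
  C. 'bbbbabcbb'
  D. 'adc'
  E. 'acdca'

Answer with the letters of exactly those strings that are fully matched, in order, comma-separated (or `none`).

A → no match
B → match
C → match
D → no match
E → match

B, C, E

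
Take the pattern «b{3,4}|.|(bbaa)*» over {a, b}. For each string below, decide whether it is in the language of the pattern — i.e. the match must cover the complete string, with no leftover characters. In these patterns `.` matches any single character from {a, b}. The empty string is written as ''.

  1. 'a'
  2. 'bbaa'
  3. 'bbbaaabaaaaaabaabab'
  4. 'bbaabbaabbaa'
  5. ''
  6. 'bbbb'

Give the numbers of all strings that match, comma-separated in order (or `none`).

1 → match
2 → match
3 → no match
4 → match
5 → match
6 → match

1, 2, 4, 5, 6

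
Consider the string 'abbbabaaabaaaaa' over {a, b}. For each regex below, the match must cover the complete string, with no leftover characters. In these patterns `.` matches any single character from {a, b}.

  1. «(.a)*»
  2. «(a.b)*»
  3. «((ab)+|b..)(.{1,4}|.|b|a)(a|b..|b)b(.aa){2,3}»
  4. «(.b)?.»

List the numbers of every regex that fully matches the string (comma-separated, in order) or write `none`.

3

1 → no match
2 → no match
3 → match
4 → no match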